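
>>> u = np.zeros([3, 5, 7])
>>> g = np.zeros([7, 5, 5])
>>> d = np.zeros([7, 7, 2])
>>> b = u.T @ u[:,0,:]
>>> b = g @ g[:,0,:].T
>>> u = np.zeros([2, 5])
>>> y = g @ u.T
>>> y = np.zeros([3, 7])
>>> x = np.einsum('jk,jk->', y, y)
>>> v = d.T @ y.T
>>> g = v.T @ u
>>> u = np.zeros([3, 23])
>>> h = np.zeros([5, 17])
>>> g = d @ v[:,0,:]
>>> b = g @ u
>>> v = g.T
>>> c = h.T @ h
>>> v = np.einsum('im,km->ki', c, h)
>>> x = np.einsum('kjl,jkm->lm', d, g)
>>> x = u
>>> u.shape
(3, 23)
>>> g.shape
(7, 7, 3)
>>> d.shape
(7, 7, 2)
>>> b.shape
(7, 7, 23)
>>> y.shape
(3, 7)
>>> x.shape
(3, 23)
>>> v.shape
(5, 17)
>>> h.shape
(5, 17)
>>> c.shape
(17, 17)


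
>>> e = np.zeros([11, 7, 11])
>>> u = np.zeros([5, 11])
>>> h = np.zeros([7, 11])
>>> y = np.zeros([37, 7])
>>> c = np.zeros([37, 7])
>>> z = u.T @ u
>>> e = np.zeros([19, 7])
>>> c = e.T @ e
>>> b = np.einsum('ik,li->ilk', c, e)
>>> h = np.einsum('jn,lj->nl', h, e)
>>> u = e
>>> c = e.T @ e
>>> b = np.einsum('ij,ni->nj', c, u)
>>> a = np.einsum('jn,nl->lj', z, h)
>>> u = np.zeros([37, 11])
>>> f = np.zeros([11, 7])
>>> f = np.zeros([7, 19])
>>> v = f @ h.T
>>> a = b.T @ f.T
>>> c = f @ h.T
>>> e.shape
(19, 7)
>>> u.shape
(37, 11)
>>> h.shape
(11, 19)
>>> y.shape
(37, 7)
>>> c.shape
(7, 11)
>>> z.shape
(11, 11)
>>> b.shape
(19, 7)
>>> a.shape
(7, 7)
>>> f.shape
(7, 19)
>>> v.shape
(7, 11)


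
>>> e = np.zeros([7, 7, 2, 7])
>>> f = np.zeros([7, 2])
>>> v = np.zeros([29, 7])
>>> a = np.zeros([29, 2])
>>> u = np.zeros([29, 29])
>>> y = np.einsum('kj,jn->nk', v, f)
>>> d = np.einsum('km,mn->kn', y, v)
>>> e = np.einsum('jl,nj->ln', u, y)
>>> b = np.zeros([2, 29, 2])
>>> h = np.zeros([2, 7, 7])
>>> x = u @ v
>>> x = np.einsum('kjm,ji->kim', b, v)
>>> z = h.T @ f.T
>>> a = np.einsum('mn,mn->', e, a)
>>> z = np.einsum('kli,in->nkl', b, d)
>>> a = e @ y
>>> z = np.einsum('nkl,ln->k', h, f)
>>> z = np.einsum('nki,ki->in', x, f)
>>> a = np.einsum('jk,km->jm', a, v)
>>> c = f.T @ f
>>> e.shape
(29, 2)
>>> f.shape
(7, 2)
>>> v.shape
(29, 7)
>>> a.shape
(29, 7)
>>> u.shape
(29, 29)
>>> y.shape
(2, 29)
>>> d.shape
(2, 7)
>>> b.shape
(2, 29, 2)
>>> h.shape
(2, 7, 7)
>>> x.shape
(2, 7, 2)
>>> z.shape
(2, 2)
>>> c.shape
(2, 2)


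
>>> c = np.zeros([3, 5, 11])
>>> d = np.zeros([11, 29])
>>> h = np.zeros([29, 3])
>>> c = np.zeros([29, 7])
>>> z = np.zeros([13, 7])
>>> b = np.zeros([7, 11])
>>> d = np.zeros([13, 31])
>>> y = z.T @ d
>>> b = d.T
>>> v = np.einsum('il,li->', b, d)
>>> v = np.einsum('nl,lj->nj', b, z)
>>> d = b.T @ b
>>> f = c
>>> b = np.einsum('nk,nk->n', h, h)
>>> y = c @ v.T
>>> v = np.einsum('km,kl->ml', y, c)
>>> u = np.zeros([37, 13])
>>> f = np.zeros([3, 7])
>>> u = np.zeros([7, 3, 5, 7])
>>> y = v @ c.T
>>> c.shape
(29, 7)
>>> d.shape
(13, 13)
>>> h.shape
(29, 3)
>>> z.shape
(13, 7)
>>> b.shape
(29,)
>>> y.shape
(31, 29)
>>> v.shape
(31, 7)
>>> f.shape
(3, 7)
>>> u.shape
(7, 3, 5, 7)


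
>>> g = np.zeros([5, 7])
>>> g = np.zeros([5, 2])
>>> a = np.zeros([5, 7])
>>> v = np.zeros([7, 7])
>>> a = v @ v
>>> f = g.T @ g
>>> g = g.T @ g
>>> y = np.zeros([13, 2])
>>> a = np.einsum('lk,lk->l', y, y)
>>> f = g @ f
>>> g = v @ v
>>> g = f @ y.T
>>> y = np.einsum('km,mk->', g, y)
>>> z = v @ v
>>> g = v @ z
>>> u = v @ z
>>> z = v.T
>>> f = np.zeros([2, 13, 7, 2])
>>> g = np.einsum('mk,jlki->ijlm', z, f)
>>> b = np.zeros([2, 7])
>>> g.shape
(2, 2, 13, 7)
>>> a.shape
(13,)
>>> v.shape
(7, 7)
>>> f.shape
(2, 13, 7, 2)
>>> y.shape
()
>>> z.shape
(7, 7)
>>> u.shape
(7, 7)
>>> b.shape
(2, 7)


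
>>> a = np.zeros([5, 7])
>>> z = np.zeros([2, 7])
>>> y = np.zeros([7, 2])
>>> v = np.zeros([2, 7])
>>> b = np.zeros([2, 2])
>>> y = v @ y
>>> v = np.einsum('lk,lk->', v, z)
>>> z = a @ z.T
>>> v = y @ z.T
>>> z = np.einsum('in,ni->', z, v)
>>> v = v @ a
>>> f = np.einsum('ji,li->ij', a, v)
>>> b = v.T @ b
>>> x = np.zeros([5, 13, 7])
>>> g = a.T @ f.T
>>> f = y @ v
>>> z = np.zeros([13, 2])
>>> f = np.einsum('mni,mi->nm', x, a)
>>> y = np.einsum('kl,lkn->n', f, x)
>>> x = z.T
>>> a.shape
(5, 7)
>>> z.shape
(13, 2)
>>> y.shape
(7,)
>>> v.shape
(2, 7)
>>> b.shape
(7, 2)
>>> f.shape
(13, 5)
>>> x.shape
(2, 13)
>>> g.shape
(7, 7)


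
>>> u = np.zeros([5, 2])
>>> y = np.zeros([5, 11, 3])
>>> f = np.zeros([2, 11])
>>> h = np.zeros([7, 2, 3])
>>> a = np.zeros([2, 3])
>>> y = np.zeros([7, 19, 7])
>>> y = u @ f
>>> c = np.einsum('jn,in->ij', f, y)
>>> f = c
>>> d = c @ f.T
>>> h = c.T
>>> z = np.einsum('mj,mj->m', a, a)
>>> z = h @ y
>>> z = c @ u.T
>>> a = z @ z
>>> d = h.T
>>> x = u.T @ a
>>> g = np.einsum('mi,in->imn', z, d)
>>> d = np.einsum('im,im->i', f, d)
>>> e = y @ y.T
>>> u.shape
(5, 2)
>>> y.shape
(5, 11)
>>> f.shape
(5, 2)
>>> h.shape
(2, 5)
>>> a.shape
(5, 5)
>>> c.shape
(5, 2)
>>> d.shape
(5,)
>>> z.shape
(5, 5)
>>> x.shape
(2, 5)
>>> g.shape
(5, 5, 2)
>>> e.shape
(5, 5)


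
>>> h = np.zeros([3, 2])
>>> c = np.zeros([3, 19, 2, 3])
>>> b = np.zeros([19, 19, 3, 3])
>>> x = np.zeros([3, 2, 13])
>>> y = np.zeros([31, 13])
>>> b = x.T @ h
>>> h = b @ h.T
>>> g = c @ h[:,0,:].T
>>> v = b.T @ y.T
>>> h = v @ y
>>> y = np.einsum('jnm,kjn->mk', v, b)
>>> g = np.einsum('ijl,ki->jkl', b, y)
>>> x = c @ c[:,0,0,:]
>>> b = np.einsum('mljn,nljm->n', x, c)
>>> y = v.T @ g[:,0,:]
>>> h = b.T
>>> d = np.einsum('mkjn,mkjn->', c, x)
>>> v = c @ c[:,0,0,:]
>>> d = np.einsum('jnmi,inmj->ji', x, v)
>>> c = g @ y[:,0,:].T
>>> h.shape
(3,)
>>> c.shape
(2, 31, 31)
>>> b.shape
(3,)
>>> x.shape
(3, 19, 2, 3)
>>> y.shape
(31, 2, 2)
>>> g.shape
(2, 31, 2)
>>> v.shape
(3, 19, 2, 3)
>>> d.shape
(3, 3)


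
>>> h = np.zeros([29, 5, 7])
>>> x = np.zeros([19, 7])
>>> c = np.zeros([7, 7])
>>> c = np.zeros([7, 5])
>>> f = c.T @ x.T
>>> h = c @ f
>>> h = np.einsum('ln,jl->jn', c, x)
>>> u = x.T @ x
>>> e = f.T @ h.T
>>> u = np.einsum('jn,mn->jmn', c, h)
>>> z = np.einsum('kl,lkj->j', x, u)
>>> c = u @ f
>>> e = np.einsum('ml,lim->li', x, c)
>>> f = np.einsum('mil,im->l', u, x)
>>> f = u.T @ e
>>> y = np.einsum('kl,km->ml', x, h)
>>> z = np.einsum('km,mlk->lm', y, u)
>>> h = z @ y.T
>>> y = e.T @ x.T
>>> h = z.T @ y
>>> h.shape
(7, 19)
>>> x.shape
(19, 7)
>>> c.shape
(7, 19, 19)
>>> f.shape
(5, 19, 19)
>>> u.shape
(7, 19, 5)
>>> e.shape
(7, 19)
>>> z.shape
(19, 7)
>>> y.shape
(19, 19)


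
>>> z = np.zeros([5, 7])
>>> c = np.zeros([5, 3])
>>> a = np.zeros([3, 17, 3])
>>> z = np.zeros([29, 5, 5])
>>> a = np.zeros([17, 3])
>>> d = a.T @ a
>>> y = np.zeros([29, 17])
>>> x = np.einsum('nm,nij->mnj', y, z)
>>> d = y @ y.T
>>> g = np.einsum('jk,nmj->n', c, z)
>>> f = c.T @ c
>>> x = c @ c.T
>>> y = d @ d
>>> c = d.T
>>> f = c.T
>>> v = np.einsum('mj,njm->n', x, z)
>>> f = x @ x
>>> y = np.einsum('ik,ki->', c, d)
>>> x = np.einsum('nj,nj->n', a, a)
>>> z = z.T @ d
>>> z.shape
(5, 5, 29)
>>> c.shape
(29, 29)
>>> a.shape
(17, 3)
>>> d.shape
(29, 29)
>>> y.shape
()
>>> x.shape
(17,)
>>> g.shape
(29,)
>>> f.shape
(5, 5)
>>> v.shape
(29,)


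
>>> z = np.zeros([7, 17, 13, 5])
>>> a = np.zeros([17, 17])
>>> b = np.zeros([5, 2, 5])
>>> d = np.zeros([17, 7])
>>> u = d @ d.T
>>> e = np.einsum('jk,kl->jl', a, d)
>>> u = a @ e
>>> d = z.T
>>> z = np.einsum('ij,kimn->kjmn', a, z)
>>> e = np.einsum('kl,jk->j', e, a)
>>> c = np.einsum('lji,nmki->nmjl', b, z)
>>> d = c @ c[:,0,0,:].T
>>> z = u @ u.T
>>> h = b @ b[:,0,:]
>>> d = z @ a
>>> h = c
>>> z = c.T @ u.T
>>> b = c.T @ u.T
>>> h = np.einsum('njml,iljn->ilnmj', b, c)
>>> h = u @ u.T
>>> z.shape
(5, 2, 17, 17)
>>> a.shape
(17, 17)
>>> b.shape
(5, 2, 17, 17)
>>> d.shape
(17, 17)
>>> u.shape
(17, 7)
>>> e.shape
(17,)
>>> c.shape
(7, 17, 2, 5)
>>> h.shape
(17, 17)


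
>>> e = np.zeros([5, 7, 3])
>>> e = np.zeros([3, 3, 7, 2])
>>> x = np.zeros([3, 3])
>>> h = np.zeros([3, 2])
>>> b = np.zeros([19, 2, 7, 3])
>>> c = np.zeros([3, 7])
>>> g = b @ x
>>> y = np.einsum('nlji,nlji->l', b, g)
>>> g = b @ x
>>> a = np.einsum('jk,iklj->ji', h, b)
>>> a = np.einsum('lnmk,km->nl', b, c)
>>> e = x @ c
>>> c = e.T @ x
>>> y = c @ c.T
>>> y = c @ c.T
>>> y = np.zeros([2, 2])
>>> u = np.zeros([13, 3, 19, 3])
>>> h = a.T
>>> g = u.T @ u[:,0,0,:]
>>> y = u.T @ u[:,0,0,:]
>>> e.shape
(3, 7)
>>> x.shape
(3, 3)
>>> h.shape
(19, 2)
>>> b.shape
(19, 2, 7, 3)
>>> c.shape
(7, 3)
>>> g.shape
(3, 19, 3, 3)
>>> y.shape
(3, 19, 3, 3)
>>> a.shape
(2, 19)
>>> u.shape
(13, 3, 19, 3)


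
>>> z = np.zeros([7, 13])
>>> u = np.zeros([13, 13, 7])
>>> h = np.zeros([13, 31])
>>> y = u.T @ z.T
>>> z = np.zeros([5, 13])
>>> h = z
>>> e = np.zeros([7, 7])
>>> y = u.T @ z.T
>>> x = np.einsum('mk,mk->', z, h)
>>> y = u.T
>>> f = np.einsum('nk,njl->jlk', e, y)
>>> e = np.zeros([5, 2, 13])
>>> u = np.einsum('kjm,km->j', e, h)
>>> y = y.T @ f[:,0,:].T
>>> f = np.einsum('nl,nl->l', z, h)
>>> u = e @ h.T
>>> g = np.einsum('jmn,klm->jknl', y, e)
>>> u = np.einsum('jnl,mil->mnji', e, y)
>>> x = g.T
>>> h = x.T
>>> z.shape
(5, 13)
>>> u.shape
(13, 2, 5, 13)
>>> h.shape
(13, 5, 13, 2)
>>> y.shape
(13, 13, 13)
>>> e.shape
(5, 2, 13)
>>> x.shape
(2, 13, 5, 13)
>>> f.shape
(13,)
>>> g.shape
(13, 5, 13, 2)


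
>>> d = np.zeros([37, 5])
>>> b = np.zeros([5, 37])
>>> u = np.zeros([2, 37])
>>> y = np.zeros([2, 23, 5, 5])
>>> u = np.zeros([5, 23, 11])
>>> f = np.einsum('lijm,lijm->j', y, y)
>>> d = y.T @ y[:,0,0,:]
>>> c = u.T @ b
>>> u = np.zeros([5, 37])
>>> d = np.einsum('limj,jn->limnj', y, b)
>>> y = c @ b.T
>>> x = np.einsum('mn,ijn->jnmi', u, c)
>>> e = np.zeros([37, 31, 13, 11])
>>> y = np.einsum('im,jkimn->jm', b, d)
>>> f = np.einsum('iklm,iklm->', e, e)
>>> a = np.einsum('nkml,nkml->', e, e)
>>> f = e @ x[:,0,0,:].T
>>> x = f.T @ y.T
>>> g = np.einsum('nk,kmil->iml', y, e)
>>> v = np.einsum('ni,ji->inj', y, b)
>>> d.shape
(2, 23, 5, 37, 5)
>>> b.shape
(5, 37)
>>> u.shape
(5, 37)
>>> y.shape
(2, 37)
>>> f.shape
(37, 31, 13, 23)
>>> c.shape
(11, 23, 37)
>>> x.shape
(23, 13, 31, 2)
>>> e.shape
(37, 31, 13, 11)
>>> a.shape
()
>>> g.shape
(13, 31, 11)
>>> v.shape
(37, 2, 5)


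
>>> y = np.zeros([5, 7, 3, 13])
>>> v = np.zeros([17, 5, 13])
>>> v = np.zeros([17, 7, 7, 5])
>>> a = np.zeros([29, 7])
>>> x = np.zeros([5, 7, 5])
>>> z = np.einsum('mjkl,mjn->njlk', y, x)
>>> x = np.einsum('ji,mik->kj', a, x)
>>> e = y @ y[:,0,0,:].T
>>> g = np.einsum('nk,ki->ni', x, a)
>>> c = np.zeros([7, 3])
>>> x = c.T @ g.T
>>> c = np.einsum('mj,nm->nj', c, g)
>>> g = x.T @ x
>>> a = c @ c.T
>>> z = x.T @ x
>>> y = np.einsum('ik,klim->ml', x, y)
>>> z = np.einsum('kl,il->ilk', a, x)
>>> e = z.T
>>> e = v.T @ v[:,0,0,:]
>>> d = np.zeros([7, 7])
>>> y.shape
(13, 7)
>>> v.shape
(17, 7, 7, 5)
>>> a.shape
(5, 5)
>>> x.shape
(3, 5)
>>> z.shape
(3, 5, 5)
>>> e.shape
(5, 7, 7, 5)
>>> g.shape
(5, 5)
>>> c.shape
(5, 3)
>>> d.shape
(7, 7)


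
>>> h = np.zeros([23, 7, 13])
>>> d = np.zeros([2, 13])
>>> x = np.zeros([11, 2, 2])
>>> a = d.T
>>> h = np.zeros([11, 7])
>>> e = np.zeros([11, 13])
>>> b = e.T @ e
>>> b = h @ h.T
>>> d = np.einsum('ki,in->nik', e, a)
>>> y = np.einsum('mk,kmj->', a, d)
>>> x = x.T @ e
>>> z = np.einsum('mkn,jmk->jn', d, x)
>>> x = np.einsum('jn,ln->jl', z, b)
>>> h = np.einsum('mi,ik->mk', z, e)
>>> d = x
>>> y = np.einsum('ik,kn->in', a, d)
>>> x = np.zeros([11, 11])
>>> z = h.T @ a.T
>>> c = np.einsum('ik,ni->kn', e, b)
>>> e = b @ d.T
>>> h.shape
(2, 13)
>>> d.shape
(2, 11)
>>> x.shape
(11, 11)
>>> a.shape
(13, 2)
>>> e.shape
(11, 2)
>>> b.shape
(11, 11)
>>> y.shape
(13, 11)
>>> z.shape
(13, 13)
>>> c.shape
(13, 11)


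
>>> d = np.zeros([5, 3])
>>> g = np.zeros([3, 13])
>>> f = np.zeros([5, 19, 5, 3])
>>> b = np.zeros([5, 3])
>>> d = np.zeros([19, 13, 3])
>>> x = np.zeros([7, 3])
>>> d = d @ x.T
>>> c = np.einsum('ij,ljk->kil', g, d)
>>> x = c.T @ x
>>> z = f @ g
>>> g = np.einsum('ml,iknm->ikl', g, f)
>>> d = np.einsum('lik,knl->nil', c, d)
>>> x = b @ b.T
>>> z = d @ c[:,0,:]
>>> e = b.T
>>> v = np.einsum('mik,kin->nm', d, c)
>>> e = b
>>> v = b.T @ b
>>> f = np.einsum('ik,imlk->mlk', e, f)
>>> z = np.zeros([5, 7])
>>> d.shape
(13, 3, 7)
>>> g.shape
(5, 19, 13)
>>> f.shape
(19, 5, 3)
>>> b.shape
(5, 3)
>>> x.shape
(5, 5)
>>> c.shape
(7, 3, 19)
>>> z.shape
(5, 7)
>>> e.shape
(5, 3)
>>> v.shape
(3, 3)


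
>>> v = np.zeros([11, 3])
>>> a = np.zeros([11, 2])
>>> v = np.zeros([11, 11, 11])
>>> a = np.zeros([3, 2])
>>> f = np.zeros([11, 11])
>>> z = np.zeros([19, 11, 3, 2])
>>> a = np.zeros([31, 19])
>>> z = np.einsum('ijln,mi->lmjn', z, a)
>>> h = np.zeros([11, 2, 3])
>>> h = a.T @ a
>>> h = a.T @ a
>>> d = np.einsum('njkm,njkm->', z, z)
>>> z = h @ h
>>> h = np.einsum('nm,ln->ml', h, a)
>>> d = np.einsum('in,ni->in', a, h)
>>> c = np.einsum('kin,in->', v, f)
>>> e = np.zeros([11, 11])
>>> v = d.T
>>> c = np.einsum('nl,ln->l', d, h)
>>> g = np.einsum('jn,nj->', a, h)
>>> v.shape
(19, 31)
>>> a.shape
(31, 19)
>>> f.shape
(11, 11)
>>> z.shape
(19, 19)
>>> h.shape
(19, 31)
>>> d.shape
(31, 19)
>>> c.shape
(19,)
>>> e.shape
(11, 11)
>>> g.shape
()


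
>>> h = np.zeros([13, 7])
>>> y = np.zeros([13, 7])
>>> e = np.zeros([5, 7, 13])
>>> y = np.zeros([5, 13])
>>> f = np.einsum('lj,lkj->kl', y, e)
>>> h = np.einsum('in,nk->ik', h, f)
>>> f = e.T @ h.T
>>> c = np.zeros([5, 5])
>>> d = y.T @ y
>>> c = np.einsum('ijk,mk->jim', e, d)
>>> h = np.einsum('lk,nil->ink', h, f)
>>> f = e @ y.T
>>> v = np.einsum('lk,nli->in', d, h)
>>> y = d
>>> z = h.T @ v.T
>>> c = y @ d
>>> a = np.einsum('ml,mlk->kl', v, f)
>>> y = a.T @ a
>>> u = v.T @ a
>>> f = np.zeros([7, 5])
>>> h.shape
(7, 13, 5)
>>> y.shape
(7, 7)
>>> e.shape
(5, 7, 13)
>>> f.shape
(7, 5)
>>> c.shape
(13, 13)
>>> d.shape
(13, 13)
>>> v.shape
(5, 7)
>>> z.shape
(5, 13, 5)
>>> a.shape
(5, 7)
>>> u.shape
(7, 7)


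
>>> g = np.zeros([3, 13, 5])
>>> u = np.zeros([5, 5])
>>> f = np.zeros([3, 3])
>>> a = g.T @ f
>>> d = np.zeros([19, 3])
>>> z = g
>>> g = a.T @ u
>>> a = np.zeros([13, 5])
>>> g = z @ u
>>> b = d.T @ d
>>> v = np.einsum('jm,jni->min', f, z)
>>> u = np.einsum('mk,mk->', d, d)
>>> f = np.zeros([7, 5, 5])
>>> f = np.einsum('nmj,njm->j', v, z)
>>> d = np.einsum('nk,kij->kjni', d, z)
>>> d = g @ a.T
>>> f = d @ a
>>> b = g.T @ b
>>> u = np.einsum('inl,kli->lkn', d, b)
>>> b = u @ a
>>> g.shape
(3, 13, 5)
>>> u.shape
(13, 5, 13)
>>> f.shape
(3, 13, 5)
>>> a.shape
(13, 5)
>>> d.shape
(3, 13, 13)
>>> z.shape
(3, 13, 5)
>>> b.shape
(13, 5, 5)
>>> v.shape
(3, 5, 13)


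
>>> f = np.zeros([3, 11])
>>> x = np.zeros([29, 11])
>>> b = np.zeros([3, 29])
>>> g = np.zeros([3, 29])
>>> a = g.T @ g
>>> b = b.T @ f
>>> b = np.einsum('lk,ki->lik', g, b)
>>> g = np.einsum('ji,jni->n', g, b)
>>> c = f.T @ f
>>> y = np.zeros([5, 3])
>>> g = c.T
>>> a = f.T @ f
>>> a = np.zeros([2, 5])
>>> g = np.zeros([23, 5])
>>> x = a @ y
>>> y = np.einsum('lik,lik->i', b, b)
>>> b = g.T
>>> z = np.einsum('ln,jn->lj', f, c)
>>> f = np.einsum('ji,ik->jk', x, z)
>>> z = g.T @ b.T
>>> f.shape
(2, 11)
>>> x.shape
(2, 3)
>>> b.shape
(5, 23)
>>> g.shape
(23, 5)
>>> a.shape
(2, 5)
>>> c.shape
(11, 11)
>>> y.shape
(11,)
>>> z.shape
(5, 5)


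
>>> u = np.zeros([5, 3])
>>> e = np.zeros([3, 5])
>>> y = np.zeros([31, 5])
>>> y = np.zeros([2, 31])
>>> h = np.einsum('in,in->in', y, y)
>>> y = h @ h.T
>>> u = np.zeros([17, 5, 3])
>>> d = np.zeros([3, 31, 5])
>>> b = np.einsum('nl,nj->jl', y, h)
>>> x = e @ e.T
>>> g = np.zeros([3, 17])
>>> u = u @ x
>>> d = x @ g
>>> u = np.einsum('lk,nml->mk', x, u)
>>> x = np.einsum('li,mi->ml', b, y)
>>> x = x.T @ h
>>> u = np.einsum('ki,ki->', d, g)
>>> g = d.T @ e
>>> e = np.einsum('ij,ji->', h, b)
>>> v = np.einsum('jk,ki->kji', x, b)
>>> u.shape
()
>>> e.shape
()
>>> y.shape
(2, 2)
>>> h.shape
(2, 31)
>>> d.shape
(3, 17)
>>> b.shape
(31, 2)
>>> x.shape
(31, 31)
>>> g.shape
(17, 5)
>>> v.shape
(31, 31, 2)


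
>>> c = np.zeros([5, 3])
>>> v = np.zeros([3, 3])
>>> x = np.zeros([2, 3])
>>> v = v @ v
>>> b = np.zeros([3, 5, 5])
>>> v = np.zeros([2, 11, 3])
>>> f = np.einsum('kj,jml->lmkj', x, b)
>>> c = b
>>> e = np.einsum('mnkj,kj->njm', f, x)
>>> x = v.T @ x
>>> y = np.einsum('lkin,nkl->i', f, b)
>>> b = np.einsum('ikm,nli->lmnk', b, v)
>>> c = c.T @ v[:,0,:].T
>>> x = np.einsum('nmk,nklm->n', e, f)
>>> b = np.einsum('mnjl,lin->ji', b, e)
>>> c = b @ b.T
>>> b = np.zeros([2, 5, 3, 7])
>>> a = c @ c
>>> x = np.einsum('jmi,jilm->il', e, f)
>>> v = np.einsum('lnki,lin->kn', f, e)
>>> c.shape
(2, 2)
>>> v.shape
(2, 5)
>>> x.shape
(5, 2)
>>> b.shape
(2, 5, 3, 7)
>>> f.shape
(5, 5, 2, 3)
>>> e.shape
(5, 3, 5)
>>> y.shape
(2,)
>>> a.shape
(2, 2)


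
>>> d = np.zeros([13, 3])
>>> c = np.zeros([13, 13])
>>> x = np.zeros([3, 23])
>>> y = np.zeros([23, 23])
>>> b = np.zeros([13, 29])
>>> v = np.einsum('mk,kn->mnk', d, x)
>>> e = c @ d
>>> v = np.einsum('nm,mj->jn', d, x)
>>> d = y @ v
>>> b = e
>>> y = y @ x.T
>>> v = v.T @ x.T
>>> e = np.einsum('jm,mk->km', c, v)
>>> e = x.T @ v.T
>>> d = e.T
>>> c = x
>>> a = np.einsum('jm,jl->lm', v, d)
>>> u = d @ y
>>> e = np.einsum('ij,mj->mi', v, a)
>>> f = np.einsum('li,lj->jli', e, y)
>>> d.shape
(13, 23)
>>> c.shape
(3, 23)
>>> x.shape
(3, 23)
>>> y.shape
(23, 3)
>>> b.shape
(13, 3)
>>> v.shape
(13, 3)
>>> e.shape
(23, 13)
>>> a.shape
(23, 3)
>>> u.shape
(13, 3)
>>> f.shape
(3, 23, 13)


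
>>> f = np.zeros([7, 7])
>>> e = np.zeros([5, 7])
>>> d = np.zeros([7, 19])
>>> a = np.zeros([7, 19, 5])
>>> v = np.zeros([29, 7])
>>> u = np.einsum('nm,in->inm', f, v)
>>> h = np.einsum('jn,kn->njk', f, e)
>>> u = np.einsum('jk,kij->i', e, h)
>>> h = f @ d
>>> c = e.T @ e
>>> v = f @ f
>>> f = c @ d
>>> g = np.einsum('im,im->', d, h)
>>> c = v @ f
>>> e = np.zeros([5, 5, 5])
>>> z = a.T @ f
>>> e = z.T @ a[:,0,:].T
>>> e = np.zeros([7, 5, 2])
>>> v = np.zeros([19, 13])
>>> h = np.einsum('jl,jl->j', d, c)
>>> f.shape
(7, 19)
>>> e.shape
(7, 5, 2)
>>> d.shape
(7, 19)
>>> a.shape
(7, 19, 5)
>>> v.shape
(19, 13)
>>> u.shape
(7,)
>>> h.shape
(7,)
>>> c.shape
(7, 19)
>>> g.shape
()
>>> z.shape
(5, 19, 19)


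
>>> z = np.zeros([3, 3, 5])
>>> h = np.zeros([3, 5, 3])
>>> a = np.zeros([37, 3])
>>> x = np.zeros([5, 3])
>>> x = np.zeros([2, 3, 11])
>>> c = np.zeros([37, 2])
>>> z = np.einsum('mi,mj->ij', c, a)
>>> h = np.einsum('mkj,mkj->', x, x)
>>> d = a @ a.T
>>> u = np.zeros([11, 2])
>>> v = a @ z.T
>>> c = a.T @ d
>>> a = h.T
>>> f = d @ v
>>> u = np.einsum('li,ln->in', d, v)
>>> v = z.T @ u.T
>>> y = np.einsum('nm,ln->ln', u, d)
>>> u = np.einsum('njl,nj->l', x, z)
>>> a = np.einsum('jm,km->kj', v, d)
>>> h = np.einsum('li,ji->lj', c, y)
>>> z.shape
(2, 3)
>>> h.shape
(3, 37)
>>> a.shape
(37, 3)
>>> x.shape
(2, 3, 11)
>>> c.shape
(3, 37)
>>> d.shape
(37, 37)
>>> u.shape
(11,)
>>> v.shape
(3, 37)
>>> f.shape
(37, 2)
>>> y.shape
(37, 37)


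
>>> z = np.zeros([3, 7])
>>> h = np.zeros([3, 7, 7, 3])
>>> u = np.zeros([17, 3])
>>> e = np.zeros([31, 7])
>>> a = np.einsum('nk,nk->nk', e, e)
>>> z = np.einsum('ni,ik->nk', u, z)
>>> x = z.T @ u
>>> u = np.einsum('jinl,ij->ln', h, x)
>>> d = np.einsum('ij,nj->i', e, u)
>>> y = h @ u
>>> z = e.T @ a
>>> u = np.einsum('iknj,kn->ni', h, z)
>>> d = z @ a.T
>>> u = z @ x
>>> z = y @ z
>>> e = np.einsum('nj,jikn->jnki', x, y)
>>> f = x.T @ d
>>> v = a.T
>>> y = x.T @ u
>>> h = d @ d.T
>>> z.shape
(3, 7, 7, 7)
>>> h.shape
(7, 7)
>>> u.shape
(7, 3)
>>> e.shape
(3, 7, 7, 7)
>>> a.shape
(31, 7)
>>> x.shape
(7, 3)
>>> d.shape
(7, 31)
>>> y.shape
(3, 3)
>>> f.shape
(3, 31)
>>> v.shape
(7, 31)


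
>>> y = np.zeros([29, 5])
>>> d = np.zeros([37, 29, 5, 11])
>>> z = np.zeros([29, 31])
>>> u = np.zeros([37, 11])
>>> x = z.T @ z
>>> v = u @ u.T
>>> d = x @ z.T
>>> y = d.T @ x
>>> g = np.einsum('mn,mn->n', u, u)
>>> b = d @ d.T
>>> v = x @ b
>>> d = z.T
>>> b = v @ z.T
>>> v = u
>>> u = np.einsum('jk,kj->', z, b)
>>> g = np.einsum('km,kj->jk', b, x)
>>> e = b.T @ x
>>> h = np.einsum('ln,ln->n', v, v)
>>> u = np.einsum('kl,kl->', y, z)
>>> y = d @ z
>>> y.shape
(31, 31)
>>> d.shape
(31, 29)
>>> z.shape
(29, 31)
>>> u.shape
()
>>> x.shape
(31, 31)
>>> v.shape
(37, 11)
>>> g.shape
(31, 31)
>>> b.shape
(31, 29)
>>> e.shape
(29, 31)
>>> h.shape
(11,)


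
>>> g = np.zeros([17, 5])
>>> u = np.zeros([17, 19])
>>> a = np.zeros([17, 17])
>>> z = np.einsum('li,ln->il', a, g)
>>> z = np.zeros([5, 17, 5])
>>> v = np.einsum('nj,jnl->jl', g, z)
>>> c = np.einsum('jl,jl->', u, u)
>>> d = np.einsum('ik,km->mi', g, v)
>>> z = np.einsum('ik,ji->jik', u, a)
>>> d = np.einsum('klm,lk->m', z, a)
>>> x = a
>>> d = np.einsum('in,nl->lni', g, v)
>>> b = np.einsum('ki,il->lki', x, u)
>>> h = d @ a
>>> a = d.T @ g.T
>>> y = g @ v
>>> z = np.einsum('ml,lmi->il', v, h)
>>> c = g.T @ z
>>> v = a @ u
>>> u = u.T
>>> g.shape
(17, 5)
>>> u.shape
(19, 17)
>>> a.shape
(17, 5, 17)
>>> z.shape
(17, 5)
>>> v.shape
(17, 5, 19)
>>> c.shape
(5, 5)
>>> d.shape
(5, 5, 17)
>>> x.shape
(17, 17)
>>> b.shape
(19, 17, 17)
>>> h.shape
(5, 5, 17)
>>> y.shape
(17, 5)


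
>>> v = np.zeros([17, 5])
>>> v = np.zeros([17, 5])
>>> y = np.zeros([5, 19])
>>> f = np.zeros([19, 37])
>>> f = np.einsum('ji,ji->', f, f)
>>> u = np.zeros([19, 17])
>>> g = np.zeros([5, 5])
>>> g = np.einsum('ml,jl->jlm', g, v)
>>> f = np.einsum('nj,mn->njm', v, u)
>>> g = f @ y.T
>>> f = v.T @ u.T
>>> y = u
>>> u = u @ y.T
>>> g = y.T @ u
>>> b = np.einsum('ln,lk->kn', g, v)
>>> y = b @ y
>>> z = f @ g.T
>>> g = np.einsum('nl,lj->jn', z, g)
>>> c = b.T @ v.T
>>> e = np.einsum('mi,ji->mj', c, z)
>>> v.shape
(17, 5)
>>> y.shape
(5, 17)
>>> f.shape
(5, 19)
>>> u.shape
(19, 19)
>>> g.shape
(19, 5)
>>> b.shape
(5, 19)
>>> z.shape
(5, 17)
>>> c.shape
(19, 17)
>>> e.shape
(19, 5)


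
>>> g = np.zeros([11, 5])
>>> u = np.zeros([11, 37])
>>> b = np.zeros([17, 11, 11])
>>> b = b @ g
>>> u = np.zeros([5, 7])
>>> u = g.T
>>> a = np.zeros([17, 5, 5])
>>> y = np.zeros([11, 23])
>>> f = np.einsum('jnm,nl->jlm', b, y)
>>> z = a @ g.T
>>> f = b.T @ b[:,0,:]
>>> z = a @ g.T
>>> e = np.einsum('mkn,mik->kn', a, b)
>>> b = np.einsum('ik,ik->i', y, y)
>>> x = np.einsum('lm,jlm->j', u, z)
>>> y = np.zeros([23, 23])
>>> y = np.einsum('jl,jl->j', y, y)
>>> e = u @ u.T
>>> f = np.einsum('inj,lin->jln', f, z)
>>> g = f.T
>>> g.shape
(11, 17, 5)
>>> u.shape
(5, 11)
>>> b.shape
(11,)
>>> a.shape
(17, 5, 5)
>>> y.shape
(23,)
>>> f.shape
(5, 17, 11)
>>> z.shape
(17, 5, 11)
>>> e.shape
(5, 5)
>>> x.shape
(17,)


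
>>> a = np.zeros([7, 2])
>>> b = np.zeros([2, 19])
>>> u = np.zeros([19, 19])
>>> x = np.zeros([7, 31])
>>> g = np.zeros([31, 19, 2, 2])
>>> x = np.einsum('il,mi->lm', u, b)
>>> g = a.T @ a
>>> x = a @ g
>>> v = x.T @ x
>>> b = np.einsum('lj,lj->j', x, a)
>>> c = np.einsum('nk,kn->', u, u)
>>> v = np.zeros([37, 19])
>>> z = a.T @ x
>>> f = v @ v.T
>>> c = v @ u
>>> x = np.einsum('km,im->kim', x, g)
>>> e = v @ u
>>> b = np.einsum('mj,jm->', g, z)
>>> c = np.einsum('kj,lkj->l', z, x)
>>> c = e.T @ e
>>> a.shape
(7, 2)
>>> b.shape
()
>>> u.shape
(19, 19)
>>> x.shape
(7, 2, 2)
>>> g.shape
(2, 2)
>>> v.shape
(37, 19)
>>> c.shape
(19, 19)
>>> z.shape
(2, 2)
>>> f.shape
(37, 37)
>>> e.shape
(37, 19)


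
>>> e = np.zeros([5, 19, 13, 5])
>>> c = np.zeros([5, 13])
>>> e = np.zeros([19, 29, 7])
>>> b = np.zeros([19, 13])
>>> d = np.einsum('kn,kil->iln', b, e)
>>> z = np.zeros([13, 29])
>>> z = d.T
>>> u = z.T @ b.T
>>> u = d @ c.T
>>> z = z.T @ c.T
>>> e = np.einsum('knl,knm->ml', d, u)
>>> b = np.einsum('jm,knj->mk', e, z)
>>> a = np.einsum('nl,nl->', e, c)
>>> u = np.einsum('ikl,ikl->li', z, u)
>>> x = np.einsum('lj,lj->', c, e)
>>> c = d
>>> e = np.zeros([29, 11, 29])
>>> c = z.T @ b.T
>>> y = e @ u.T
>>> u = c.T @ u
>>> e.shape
(29, 11, 29)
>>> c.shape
(5, 7, 13)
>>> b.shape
(13, 29)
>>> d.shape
(29, 7, 13)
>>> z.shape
(29, 7, 5)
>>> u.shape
(13, 7, 29)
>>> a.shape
()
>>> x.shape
()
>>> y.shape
(29, 11, 5)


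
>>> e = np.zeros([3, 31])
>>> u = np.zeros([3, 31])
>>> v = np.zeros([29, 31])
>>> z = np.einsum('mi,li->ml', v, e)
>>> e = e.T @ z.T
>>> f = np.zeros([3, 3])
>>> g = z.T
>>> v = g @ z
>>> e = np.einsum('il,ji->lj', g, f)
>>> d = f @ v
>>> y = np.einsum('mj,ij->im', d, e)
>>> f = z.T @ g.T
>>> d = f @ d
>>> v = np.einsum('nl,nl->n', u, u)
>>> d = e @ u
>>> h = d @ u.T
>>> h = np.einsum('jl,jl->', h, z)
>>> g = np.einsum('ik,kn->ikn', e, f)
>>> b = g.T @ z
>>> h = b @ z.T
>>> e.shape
(29, 3)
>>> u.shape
(3, 31)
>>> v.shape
(3,)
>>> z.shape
(29, 3)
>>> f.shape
(3, 3)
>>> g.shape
(29, 3, 3)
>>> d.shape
(29, 31)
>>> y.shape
(29, 3)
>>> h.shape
(3, 3, 29)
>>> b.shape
(3, 3, 3)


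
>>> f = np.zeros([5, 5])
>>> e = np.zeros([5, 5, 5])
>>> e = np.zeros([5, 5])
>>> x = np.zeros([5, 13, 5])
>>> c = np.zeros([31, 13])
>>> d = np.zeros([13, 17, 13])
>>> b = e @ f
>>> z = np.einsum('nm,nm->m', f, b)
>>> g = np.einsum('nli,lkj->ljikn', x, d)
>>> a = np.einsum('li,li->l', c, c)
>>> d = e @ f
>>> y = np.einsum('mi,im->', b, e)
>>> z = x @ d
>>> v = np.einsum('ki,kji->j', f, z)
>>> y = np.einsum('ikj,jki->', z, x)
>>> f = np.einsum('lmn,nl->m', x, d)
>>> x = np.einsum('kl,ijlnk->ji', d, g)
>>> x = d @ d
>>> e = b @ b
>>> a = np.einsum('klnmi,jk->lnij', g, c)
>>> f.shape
(13,)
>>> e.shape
(5, 5)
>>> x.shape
(5, 5)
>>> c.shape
(31, 13)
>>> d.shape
(5, 5)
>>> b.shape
(5, 5)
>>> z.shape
(5, 13, 5)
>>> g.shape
(13, 13, 5, 17, 5)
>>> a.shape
(13, 5, 5, 31)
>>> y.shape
()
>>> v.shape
(13,)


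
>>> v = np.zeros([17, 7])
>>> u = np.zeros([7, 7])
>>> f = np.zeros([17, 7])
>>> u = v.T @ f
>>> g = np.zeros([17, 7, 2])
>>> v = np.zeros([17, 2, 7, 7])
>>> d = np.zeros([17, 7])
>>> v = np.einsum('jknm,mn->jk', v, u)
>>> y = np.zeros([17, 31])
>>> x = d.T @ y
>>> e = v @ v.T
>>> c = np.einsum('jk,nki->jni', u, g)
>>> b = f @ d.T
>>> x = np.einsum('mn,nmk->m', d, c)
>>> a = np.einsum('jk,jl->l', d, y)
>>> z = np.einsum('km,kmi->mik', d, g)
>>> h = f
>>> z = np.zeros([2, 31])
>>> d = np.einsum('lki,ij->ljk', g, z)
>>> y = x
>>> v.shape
(17, 2)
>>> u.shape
(7, 7)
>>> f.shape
(17, 7)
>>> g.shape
(17, 7, 2)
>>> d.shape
(17, 31, 7)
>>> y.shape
(17,)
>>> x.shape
(17,)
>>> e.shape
(17, 17)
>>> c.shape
(7, 17, 2)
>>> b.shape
(17, 17)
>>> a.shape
(31,)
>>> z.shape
(2, 31)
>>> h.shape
(17, 7)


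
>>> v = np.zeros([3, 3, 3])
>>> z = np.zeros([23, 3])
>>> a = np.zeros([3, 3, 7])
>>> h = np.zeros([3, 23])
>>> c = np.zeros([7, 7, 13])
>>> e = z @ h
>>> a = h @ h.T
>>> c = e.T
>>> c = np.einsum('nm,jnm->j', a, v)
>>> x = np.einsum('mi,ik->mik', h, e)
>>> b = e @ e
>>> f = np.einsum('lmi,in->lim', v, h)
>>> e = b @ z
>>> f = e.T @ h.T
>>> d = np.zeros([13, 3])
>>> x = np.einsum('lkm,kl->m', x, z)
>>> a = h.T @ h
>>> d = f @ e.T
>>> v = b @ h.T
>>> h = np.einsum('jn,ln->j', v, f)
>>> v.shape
(23, 3)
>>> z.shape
(23, 3)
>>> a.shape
(23, 23)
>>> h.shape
(23,)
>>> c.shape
(3,)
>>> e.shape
(23, 3)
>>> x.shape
(23,)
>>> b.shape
(23, 23)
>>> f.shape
(3, 3)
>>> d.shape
(3, 23)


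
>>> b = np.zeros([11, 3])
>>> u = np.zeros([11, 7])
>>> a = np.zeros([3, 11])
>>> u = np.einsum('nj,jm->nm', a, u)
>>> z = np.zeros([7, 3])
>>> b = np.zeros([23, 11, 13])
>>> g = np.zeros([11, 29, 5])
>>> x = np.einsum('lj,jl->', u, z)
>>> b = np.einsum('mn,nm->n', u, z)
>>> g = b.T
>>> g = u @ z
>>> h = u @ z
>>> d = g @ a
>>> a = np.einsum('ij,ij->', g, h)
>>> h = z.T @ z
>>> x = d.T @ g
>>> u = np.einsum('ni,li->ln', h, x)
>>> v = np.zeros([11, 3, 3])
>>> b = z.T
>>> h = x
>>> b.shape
(3, 7)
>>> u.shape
(11, 3)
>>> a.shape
()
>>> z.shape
(7, 3)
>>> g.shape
(3, 3)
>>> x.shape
(11, 3)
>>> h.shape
(11, 3)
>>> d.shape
(3, 11)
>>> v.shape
(11, 3, 3)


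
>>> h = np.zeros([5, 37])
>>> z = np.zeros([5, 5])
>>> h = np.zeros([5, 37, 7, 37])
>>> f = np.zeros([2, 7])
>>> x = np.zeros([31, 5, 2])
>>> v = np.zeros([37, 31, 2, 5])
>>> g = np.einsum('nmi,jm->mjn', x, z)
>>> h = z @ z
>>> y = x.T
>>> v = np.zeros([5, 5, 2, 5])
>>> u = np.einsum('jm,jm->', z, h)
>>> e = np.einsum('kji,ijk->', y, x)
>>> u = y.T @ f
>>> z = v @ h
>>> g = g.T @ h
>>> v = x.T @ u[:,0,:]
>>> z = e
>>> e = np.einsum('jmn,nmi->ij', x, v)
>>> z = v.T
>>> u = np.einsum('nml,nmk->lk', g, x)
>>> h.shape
(5, 5)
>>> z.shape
(7, 5, 2)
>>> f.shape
(2, 7)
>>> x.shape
(31, 5, 2)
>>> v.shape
(2, 5, 7)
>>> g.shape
(31, 5, 5)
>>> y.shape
(2, 5, 31)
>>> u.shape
(5, 2)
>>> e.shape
(7, 31)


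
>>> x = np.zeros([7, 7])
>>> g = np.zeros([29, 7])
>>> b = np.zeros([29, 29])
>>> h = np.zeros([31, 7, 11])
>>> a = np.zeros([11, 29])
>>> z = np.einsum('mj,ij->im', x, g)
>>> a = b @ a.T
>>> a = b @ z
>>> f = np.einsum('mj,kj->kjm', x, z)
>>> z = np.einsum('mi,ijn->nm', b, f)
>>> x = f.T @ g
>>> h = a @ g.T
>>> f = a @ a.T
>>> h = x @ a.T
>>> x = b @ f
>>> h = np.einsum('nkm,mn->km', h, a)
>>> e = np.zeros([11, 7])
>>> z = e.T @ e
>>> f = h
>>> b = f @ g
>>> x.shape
(29, 29)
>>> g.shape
(29, 7)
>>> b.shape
(7, 7)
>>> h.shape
(7, 29)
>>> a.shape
(29, 7)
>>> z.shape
(7, 7)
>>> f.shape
(7, 29)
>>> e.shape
(11, 7)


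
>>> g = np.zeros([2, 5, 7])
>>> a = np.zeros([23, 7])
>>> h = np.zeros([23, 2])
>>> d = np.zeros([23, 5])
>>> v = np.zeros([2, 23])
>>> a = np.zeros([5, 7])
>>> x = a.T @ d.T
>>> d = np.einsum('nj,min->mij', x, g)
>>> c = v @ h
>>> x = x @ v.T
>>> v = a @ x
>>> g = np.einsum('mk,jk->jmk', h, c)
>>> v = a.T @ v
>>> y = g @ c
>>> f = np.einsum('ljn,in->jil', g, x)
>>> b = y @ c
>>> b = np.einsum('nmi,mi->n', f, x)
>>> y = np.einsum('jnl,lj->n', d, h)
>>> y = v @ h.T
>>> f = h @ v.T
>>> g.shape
(2, 23, 2)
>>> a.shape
(5, 7)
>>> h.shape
(23, 2)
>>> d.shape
(2, 5, 23)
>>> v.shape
(7, 2)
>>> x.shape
(7, 2)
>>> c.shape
(2, 2)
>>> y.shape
(7, 23)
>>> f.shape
(23, 7)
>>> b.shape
(23,)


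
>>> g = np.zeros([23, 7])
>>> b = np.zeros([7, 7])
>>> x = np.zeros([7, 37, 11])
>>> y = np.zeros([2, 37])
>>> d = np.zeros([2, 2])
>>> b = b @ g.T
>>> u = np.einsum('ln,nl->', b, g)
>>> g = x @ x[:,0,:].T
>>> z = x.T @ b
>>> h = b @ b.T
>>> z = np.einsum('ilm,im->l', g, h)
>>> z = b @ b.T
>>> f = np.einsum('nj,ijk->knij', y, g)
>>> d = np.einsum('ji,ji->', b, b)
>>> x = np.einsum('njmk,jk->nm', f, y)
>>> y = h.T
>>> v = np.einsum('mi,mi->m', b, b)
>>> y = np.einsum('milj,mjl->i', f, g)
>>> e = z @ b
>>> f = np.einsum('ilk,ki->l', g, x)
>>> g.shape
(7, 37, 7)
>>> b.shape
(7, 23)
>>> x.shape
(7, 7)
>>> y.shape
(2,)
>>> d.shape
()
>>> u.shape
()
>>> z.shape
(7, 7)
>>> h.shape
(7, 7)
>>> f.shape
(37,)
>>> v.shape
(7,)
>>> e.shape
(7, 23)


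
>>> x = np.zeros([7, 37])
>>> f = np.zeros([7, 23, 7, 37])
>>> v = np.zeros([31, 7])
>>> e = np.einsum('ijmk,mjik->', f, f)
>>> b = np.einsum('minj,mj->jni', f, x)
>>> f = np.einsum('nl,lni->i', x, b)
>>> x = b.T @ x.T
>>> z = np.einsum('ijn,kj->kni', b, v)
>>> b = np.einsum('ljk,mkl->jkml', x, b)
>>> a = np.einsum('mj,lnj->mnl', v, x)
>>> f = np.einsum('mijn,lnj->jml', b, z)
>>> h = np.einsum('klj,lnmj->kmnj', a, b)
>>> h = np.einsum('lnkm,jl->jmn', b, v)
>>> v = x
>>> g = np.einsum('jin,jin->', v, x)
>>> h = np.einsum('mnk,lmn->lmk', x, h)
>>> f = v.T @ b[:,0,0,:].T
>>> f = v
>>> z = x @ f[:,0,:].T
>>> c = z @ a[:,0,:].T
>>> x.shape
(23, 7, 7)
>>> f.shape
(23, 7, 7)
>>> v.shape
(23, 7, 7)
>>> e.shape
()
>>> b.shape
(7, 7, 37, 23)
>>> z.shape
(23, 7, 23)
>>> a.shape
(31, 7, 23)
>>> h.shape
(31, 23, 7)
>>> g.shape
()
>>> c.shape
(23, 7, 31)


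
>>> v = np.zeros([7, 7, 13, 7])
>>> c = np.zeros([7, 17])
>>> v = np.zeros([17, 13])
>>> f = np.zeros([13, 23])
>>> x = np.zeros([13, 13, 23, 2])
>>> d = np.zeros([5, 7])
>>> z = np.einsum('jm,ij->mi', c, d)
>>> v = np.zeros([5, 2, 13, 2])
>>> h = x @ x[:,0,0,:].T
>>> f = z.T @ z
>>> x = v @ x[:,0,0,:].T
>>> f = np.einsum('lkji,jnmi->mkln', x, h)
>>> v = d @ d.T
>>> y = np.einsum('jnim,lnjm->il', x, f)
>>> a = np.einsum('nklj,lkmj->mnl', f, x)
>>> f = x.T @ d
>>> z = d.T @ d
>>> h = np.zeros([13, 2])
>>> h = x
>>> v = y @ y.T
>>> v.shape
(13, 13)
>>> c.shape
(7, 17)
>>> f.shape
(13, 13, 2, 7)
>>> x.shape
(5, 2, 13, 13)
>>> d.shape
(5, 7)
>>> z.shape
(7, 7)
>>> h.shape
(5, 2, 13, 13)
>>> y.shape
(13, 23)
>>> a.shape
(13, 23, 5)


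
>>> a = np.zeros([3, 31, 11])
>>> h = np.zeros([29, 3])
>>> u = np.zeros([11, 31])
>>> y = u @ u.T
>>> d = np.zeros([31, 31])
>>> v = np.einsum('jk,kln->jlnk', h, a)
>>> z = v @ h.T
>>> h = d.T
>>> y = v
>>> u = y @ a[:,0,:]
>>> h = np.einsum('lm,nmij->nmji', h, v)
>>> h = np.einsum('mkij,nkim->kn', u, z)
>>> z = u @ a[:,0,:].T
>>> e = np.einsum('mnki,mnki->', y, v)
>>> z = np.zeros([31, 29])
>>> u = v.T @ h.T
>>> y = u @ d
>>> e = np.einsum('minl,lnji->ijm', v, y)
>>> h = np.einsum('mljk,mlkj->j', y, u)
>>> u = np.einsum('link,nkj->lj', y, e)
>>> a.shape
(3, 31, 11)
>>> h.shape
(31,)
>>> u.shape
(3, 29)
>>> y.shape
(3, 11, 31, 31)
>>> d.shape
(31, 31)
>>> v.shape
(29, 31, 11, 3)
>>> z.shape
(31, 29)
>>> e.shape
(31, 31, 29)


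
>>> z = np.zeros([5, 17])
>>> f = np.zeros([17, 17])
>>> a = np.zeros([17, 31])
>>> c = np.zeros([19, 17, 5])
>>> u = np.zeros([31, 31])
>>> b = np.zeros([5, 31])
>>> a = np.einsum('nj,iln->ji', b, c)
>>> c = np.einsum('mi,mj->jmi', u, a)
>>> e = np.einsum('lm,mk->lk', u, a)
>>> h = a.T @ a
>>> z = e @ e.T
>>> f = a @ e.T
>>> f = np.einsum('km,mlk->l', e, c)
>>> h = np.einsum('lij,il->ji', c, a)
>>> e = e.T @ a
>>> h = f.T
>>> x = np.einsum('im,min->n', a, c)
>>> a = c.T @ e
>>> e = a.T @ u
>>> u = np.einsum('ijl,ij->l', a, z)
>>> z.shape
(31, 31)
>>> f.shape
(31,)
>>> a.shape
(31, 31, 19)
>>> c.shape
(19, 31, 31)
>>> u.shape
(19,)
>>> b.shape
(5, 31)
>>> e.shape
(19, 31, 31)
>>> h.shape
(31,)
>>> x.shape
(31,)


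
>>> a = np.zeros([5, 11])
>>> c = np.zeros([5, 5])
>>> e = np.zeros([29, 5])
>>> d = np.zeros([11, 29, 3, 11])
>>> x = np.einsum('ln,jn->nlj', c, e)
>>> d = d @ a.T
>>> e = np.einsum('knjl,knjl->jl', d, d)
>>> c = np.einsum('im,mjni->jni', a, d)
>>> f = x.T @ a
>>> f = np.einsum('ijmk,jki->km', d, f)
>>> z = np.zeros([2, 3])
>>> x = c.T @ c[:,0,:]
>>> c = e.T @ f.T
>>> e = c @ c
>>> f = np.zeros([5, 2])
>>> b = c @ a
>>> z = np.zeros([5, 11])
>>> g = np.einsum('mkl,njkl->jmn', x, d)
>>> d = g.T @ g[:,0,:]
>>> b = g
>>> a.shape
(5, 11)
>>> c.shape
(5, 5)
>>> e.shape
(5, 5)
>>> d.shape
(11, 5, 11)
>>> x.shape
(5, 3, 5)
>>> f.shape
(5, 2)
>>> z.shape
(5, 11)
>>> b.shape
(29, 5, 11)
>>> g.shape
(29, 5, 11)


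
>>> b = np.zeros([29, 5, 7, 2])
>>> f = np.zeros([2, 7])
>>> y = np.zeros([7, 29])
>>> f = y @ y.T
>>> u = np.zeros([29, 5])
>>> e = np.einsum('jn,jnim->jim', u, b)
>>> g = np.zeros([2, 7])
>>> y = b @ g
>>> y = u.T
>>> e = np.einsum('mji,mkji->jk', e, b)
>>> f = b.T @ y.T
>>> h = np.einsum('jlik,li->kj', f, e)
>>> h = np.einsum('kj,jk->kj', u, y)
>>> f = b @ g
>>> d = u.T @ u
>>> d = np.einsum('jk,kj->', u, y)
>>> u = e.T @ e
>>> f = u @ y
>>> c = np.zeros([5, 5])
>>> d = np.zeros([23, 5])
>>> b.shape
(29, 5, 7, 2)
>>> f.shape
(5, 29)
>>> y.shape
(5, 29)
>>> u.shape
(5, 5)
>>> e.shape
(7, 5)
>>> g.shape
(2, 7)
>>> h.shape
(29, 5)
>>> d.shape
(23, 5)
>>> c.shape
(5, 5)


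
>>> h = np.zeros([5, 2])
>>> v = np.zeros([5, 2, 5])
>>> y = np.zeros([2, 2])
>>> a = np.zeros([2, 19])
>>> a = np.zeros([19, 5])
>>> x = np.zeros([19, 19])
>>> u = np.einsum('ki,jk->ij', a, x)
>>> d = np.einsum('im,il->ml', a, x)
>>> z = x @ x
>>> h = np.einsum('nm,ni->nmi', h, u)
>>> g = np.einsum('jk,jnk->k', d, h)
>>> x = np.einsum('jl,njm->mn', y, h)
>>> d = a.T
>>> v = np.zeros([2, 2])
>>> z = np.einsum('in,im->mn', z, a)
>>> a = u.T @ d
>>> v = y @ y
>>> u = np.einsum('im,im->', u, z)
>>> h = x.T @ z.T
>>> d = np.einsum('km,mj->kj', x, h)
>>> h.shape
(5, 5)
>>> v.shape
(2, 2)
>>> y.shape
(2, 2)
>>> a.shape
(19, 19)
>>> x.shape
(19, 5)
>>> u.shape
()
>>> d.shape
(19, 5)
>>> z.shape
(5, 19)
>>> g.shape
(19,)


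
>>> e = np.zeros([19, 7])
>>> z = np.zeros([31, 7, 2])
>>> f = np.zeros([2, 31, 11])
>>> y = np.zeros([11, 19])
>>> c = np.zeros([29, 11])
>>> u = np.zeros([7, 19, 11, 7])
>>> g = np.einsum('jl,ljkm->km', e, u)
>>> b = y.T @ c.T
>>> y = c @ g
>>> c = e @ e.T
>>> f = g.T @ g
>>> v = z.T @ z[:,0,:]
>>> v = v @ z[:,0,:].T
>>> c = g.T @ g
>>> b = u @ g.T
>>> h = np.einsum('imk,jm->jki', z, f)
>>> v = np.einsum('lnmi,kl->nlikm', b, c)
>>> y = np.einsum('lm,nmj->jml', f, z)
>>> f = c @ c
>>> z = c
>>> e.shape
(19, 7)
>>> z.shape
(7, 7)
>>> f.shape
(7, 7)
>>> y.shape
(2, 7, 7)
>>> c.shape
(7, 7)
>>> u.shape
(7, 19, 11, 7)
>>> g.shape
(11, 7)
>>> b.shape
(7, 19, 11, 11)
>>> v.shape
(19, 7, 11, 7, 11)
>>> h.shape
(7, 2, 31)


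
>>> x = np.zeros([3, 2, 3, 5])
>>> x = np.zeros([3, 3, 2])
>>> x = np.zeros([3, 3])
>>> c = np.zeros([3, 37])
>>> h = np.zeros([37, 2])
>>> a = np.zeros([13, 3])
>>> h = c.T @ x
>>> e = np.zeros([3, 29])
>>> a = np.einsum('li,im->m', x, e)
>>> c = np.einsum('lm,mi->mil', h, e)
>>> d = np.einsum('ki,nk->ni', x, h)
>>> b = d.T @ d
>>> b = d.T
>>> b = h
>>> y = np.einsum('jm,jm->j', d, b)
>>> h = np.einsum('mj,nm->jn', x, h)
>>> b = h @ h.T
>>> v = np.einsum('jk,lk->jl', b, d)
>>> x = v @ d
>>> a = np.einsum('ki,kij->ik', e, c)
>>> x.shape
(3, 3)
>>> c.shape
(3, 29, 37)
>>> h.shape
(3, 37)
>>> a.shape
(29, 3)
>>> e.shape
(3, 29)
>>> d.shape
(37, 3)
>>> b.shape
(3, 3)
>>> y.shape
(37,)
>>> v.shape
(3, 37)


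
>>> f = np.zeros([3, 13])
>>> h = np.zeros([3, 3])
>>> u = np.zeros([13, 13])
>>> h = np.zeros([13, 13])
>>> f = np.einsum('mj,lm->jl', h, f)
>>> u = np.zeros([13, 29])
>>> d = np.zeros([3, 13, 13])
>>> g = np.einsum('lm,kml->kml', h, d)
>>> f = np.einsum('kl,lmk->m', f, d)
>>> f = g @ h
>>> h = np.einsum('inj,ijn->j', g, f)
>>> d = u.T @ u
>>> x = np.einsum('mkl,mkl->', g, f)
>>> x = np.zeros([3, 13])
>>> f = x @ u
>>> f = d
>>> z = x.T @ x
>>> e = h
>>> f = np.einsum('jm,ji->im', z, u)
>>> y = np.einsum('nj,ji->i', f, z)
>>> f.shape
(29, 13)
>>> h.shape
(13,)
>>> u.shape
(13, 29)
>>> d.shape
(29, 29)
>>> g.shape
(3, 13, 13)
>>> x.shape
(3, 13)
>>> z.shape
(13, 13)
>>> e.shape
(13,)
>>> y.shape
(13,)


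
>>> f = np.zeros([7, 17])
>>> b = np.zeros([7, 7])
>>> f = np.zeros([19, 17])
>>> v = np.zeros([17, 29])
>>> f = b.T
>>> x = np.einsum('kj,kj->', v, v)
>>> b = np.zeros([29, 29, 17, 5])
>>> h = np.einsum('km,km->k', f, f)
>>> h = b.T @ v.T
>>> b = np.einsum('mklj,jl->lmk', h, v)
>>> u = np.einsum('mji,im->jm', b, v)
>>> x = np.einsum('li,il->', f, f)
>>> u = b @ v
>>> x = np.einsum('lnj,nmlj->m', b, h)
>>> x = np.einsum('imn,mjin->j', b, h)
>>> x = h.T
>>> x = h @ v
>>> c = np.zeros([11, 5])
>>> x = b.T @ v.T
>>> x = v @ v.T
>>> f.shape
(7, 7)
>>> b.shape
(29, 5, 17)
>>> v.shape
(17, 29)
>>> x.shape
(17, 17)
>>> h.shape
(5, 17, 29, 17)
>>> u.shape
(29, 5, 29)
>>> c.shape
(11, 5)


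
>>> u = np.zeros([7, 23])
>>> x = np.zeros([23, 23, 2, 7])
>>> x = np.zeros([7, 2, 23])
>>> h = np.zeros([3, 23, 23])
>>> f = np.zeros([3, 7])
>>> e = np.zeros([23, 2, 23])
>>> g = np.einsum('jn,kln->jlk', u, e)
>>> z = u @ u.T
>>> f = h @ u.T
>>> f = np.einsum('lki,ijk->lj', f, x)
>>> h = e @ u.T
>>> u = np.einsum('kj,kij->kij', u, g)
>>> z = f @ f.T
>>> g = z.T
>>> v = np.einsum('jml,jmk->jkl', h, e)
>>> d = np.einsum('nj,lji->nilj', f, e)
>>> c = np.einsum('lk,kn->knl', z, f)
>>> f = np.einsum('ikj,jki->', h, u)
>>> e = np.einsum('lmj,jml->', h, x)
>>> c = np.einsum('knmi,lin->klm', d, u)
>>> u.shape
(7, 2, 23)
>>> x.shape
(7, 2, 23)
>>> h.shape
(23, 2, 7)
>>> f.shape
()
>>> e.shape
()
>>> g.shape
(3, 3)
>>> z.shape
(3, 3)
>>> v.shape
(23, 23, 7)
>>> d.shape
(3, 23, 23, 2)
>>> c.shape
(3, 7, 23)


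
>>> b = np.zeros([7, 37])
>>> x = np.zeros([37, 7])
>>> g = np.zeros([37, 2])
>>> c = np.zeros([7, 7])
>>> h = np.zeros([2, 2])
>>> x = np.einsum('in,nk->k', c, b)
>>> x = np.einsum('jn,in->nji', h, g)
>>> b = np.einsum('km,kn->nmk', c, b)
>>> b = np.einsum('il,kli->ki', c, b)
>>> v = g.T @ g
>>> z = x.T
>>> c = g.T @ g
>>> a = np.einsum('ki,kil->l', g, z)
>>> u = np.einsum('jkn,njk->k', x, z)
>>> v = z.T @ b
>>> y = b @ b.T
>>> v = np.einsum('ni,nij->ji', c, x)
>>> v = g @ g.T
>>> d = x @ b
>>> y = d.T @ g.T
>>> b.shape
(37, 7)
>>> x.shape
(2, 2, 37)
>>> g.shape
(37, 2)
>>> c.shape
(2, 2)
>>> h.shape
(2, 2)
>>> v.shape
(37, 37)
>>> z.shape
(37, 2, 2)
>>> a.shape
(2,)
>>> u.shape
(2,)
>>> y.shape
(7, 2, 37)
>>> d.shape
(2, 2, 7)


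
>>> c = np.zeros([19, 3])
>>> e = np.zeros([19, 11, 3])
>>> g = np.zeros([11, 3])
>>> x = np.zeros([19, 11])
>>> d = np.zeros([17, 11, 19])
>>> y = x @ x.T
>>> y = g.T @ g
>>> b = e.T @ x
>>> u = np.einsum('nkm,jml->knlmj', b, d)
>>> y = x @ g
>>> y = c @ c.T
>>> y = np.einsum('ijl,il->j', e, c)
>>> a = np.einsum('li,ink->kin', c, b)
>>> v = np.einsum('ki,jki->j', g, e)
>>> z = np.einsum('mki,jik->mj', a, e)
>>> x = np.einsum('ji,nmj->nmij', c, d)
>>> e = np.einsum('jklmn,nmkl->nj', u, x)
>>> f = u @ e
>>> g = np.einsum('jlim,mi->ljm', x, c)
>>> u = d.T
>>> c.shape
(19, 3)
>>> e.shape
(17, 11)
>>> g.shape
(11, 17, 19)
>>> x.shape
(17, 11, 3, 19)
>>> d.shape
(17, 11, 19)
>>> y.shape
(11,)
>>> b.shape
(3, 11, 11)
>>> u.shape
(19, 11, 17)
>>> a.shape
(11, 3, 11)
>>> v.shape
(19,)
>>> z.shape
(11, 19)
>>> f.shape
(11, 3, 19, 11, 11)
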